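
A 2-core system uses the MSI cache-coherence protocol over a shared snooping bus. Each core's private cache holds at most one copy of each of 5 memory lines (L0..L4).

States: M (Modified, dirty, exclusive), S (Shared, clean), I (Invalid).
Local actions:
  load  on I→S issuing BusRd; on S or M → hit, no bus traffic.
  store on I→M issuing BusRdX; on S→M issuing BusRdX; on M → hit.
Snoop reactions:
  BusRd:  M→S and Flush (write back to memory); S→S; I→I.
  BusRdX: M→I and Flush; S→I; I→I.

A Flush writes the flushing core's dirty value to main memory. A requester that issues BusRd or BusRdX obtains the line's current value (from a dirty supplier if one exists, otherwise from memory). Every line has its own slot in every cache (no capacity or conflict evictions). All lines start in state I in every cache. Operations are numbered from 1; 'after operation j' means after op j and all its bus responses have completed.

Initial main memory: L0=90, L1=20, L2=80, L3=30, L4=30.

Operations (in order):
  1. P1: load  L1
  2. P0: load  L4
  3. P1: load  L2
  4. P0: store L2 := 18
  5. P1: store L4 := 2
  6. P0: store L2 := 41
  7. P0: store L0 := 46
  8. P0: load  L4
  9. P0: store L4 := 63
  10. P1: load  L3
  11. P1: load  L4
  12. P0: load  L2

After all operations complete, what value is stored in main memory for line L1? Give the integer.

  op1 P1: load  L1 → I/S on L1; bus BusRd; mem=20
  op2 P0: load  L4 → S/I on L4; bus BusRd; mem=30
  op3 P1: load  L2 → I/S on L2; bus BusRd; mem=80
  op4 P0: store L2 := 18 → M/I on L2; bus BusRdX; mem=80
  op5 P1: store L4 := 2 → I/M on L4; bus BusRdX; mem=30
  op6 P0: store L2 := 41 → M/I on L2; bus (none); mem=80
  op7 P0: store L0 := 46 → M/I on L0; bus BusRdX; mem=90
  op8 P0: load  L4 → S/S on L4; bus BusRd Flush; mem=2
  op9 P0: store L4 := 63 → M/I on L4; bus BusRdX; mem=2
  op10 P1: load  L3 → I/S on L3; bus BusRd; mem=30
  op11 P1: load  L4 → S/S on L4; bus BusRd Flush; mem=63
  op12 P0: load  L2 → M/I on L2; bus (none); mem=80

memory[L1] = 20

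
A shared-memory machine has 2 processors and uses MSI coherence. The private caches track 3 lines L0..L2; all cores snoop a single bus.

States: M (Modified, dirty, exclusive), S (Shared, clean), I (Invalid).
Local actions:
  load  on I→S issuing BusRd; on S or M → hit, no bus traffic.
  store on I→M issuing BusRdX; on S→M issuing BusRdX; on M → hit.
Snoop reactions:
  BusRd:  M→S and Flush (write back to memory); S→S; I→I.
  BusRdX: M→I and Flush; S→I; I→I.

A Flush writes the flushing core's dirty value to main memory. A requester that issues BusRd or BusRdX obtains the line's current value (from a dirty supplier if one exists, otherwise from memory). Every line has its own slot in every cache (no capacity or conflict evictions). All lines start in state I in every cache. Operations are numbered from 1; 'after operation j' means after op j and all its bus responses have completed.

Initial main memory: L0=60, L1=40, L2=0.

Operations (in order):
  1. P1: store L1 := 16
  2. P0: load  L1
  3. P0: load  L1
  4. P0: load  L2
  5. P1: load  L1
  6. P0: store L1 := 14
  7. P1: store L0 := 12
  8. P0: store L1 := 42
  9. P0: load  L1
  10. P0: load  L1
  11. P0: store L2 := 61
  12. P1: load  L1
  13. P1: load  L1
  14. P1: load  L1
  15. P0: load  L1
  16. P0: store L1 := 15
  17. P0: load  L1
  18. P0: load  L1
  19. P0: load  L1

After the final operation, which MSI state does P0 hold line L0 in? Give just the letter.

state = I

step 1: P1: store L1 := 16  ⟶  IM  (L1)  txn=BusRdX  M[L1]=40
step 2: P0: load  L1  ⟶  SS  (L1)  txn=BusRd+Flush  M[L1]=16
step 3: P0: load  L1  ⟶  SS  (L1)  txn=∅  M[L1]=16
step 4: P0: load  L2  ⟶  SI  (L2)  txn=BusRd  M[L2]=0
step 5: P1: load  L1  ⟶  SS  (L1)  txn=∅  M[L1]=16
step 6: P0: store L1 := 14  ⟶  MI  (L1)  txn=BusRdX  M[L1]=16
step 7: P1: store L0 := 12  ⟶  IM  (L0)  txn=BusRdX  M[L0]=60
step 8: P0: store L1 := 42  ⟶  MI  (L1)  txn=∅  M[L1]=16
step 9: P0: load  L1  ⟶  MI  (L1)  txn=∅  M[L1]=16
step 10: P0: load  L1  ⟶  MI  (L1)  txn=∅  M[L1]=16
step 11: P0: store L2 := 61  ⟶  MI  (L2)  txn=BusRdX  M[L2]=0
step 12: P1: load  L1  ⟶  SS  (L1)  txn=BusRd+Flush  M[L1]=42
step 13: P1: load  L1  ⟶  SS  (L1)  txn=∅  M[L1]=42
step 14: P1: load  L1  ⟶  SS  (L1)  txn=∅  M[L1]=42
step 15: P0: load  L1  ⟶  SS  (L1)  txn=∅  M[L1]=42
step 16: P0: store L1 := 15  ⟶  MI  (L1)  txn=BusRdX  M[L1]=42
step 17: P0: load  L1  ⟶  MI  (L1)  txn=∅  M[L1]=42
step 18: P0: load  L1  ⟶  MI  (L1)  txn=∅  M[L1]=42
step 19: P0: load  L1  ⟶  MI  (L1)  txn=∅  M[L1]=42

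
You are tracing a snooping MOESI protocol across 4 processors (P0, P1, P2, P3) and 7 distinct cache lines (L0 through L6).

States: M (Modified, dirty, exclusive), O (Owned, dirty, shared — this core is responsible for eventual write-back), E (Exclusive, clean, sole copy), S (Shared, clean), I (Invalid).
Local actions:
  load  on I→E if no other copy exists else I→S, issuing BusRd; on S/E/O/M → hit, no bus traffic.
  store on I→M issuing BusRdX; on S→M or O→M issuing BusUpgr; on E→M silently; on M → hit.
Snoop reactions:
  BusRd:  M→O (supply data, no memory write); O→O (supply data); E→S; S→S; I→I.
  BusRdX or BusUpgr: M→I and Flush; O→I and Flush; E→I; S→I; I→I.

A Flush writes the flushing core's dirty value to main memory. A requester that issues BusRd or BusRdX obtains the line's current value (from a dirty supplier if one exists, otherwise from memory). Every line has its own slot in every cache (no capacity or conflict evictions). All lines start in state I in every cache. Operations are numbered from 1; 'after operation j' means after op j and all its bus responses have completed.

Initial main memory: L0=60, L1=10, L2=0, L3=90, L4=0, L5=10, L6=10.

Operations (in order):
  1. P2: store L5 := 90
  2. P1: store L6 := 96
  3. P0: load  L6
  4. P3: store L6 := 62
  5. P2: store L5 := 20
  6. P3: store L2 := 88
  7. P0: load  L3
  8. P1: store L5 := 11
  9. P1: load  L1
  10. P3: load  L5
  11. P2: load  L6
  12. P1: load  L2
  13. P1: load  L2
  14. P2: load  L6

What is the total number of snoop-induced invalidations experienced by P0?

step 1: P2: store L5 := 90  ⟶  IIMI  (L5)  txn=BusRdX  M[L5]=10
step 2: P1: store L6 := 96  ⟶  IMII  (L6)  txn=BusRdX  M[L6]=10
step 3: P0: load  L6  ⟶  SOII  (L6)  txn=BusRd  M[L6]=10
step 4: P3: store L6 := 62  ⟶  IIIM  (L6)  txn=BusRdX+Flush  M[L6]=96
step 5: P2: store L5 := 20  ⟶  IIMI  (L5)  txn=∅  M[L5]=10
step 6: P3: store L2 := 88  ⟶  IIIM  (L2)  txn=BusRdX  M[L2]=0
step 7: P0: load  L3  ⟶  EIII  (L3)  txn=BusRd  M[L3]=90
step 8: P1: store L5 := 11  ⟶  IMII  (L5)  txn=BusRdX+Flush  M[L5]=20
step 9: P1: load  L1  ⟶  IEII  (L1)  txn=BusRd  M[L1]=10
step 10: P3: load  L5  ⟶  IOIS  (L5)  txn=BusRd  M[L5]=20
step 11: P2: load  L6  ⟶  IISO  (L6)  txn=BusRd  M[L6]=96
step 12: P1: load  L2  ⟶  ISIO  (L2)  txn=BusRd  M[L2]=0
step 13: P1: load  L2  ⟶  ISIO  (L2)  txn=∅  M[L2]=0
step 14: P2: load  L6  ⟶  IISO  (L6)  txn=∅  M[L6]=96

invalidations = 1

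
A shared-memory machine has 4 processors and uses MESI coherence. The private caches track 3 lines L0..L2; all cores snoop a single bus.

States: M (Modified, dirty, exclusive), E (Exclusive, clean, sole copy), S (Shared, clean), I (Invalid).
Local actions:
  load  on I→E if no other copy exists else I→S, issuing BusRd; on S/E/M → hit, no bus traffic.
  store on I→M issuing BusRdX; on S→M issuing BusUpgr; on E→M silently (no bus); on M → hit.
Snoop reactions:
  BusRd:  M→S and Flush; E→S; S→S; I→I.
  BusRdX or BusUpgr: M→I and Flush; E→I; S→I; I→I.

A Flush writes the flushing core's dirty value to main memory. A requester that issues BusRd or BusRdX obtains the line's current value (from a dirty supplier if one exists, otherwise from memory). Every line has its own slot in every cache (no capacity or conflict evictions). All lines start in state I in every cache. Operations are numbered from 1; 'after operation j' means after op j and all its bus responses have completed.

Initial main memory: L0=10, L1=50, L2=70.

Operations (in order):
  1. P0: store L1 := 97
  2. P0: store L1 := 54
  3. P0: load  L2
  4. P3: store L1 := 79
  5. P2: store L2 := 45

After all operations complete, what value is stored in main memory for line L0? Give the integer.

[1] P0: store L1 := 97 | P0:M(97), P1:I, P2:I, P3:I | bus: BusRdX
[2] P0: store L1 := 54 | P0:M(54), P1:I, P2:I, P3:I | bus: none
[3] P0: load  L2 | P0:E(70), P1:I, P2:I, P3:I | bus: BusRd
[4] P3: store L1 := 79 | P0:I, P1:I, P2:I, P3:M(79) | bus: BusRdX,Flush
[5] P2: store L2 := 45 | P0:I, P1:I, P2:M(45), P3:I | bus: BusRdX

memory[L0] = 10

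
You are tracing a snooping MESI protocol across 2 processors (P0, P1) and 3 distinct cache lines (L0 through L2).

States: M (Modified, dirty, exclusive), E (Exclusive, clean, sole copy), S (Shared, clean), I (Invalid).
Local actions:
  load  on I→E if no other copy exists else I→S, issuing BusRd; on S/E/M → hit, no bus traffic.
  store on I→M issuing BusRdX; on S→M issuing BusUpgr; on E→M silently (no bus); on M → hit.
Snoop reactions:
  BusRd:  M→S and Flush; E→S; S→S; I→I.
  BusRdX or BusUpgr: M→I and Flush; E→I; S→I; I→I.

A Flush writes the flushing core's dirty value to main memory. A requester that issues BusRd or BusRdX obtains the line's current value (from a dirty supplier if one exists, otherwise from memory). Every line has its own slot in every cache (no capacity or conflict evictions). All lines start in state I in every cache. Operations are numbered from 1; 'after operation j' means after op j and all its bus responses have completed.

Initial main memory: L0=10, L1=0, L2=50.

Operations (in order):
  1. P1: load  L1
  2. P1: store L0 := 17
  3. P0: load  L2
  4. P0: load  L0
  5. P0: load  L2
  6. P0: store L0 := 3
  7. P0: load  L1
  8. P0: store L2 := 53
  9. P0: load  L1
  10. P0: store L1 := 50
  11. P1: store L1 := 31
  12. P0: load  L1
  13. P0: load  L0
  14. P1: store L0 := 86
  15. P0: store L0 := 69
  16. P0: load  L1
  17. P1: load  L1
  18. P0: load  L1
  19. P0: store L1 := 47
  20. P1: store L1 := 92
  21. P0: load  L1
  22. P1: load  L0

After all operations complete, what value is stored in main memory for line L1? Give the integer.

[1] P1: load  L1 | P0:I, P1:E(0) | bus: BusRd
[2] P1: store L0 := 17 | P0:I, P1:M(17) | bus: BusRdX
[3] P0: load  L2 | P0:E(50), P1:I | bus: BusRd
[4] P0: load  L0 | P0:S(17), P1:S(17) | bus: BusRd,Flush
[5] P0: load  L2 | P0:E(50), P1:I | bus: none
[6] P0: store L0 := 3 | P0:M(3), P1:I | bus: BusUpgr
[7] P0: load  L1 | P0:S(0), P1:S(0) | bus: BusRd
[8] P0: store L2 := 53 | P0:M(53), P1:I | bus: none
[9] P0: load  L1 | P0:S(0), P1:S(0) | bus: none
[10] P0: store L1 := 50 | P0:M(50), P1:I | bus: BusUpgr
[11] P1: store L1 := 31 | P0:I, P1:M(31) | bus: BusRdX,Flush
[12] P0: load  L1 | P0:S(31), P1:S(31) | bus: BusRd,Flush
[13] P0: load  L0 | P0:M(3), P1:I | bus: none
[14] P1: store L0 := 86 | P0:I, P1:M(86) | bus: BusRdX,Flush
[15] P0: store L0 := 69 | P0:M(69), P1:I | bus: BusRdX,Flush
[16] P0: load  L1 | P0:S(31), P1:S(31) | bus: none
[17] P1: load  L1 | P0:S(31), P1:S(31) | bus: none
[18] P0: load  L1 | P0:S(31), P1:S(31) | bus: none
[19] P0: store L1 := 47 | P0:M(47), P1:I | bus: BusUpgr
[20] P1: store L1 := 92 | P0:I, P1:M(92) | bus: BusRdX,Flush
[21] P0: load  L1 | P0:S(92), P1:S(92) | bus: BusRd,Flush
[22] P1: load  L0 | P0:S(69), P1:S(69) | bus: BusRd,Flush

memory[L1] = 92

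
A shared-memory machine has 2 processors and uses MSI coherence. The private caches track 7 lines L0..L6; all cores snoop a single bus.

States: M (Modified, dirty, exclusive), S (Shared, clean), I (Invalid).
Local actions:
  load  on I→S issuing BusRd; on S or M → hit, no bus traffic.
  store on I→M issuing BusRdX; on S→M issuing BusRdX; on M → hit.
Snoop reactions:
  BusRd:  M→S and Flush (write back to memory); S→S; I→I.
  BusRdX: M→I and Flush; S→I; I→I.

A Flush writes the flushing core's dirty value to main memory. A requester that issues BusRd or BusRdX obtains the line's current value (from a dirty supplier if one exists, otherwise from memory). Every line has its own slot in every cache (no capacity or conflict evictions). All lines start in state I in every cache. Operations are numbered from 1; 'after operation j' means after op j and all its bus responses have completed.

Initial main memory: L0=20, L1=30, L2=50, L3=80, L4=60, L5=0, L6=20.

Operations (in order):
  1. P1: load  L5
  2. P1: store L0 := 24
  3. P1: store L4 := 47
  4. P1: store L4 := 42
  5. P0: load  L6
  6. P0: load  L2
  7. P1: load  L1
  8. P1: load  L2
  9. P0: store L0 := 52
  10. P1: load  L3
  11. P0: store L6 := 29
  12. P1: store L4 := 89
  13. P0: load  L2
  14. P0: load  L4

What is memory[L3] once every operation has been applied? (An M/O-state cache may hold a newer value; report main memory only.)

memory[L3] = 80

1. P1: load  L5  bus=[BusRd]  L5: P0=I P1=S  mem[L5]=0
2. P1: store L0 := 24  bus=[BusRdX]  L0: P0=I P1=M  mem[L0]=20
3. P1: store L4 := 47  bus=[BusRdX]  L4: P0=I P1=M  mem[L4]=60
4. P1: store L4 := 42  bus=[-]  L4: P0=I P1=M  mem[L4]=60
5. P0: load  L6  bus=[BusRd]  L6: P0=S P1=I  mem[L6]=20
6. P0: load  L2  bus=[BusRd]  L2: P0=S P1=I  mem[L2]=50
7. P1: load  L1  bus=[BusRd]  L1: P0=I P1=S  mem[L1]=30
8. P1: load  L2  bus=[BusRd]  L2: P0=S P1=S  mem[L2]=50
9. P0: store L0 := 52  bus=[BusRdX,Flush]  L0: P0=M P1=I  mem[L0]=24
10. P1: load  L3  bus=[BusRd]  L3: P0=I P1=S  mem[L3]=80
11. P0: store L6 := 29  bus=[BusRdX]  L6: P0=M P1=I  mem[L6]=20
12. P1: store L4 := 89  bus=[-]  L4: P0=I P1=M  mem[L4]=60
13. P0: load  L2  bus=[-]  L2: P0=S P1=S  mem[L2]=50
14. P0: load  L4  bus=[BusRd,Flush]  L4: P0=S P1=S  mem[L4]=89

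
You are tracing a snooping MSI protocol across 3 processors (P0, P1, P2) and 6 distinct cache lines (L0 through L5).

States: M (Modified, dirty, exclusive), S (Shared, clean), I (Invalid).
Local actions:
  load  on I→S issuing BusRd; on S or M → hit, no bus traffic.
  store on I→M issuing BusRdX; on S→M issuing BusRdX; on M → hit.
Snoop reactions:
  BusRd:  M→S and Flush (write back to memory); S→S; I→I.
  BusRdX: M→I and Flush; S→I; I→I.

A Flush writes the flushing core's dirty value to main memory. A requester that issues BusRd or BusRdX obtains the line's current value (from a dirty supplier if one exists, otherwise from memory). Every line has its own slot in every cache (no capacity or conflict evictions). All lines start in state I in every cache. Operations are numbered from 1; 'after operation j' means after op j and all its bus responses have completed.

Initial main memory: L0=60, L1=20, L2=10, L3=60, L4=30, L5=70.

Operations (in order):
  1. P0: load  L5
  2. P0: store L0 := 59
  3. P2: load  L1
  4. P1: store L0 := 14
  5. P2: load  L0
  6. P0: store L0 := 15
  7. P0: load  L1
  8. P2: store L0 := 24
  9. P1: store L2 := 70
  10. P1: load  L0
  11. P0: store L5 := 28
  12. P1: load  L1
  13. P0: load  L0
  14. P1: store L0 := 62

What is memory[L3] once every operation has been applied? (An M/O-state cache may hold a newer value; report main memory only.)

memory[L3] = 60

[1] P0: load  L5 | P0:S(70), P1:I, P2:I | bus: BusRd
[2] P0: store L0 := 59 | P0:M(59), P1:I, P2:I | bus: BusRdX
[3] P2: load  L1 | P0:I, P1:I, P2:S(20) | bus: BusRd
[4] P1: store L0 := 14 | P0:I, P1:M(14), P2:I | bus: BusRdX,Flush
[5] P2: load  L0 | P0:I, P1:S(14), P2:S(14) | bus: BusRd,Flush
[6] P0: store L0 := 15 | P0:M(15), P1:I, P2:I | bus: BusRdX
[7] P0: load  L1 | P0:S(20), P1:I, P2:S(20) | bus: BusRd
[8] P2: store L0 := 24 | P0:I, P1:I, P2:M(24) | bus: BusRdX,Flush
[9] P1: store L2 := 70 | P0:I, P1:M(70), P2:I | bus: BusRdX
[10] P1: load  L0 | P0:I, P1:S(24), P2:S(24) | bus: BusRd,Flush
[11] P0: store L5 := 28 | P0:M(28), P1:I, P2:I | bus: BusRdX
[12] P1: load  L1 | P0:S(20), P1:S(20), P2:S(20) | bus: BusRd
[13] P0: load  L0 | P0:S(24), P1:S(24), P2:S(24) | bus: BusRd
[14] P1: store L0 := 62 | P0:I, P1:M(62), P2:I | bus: BusRdX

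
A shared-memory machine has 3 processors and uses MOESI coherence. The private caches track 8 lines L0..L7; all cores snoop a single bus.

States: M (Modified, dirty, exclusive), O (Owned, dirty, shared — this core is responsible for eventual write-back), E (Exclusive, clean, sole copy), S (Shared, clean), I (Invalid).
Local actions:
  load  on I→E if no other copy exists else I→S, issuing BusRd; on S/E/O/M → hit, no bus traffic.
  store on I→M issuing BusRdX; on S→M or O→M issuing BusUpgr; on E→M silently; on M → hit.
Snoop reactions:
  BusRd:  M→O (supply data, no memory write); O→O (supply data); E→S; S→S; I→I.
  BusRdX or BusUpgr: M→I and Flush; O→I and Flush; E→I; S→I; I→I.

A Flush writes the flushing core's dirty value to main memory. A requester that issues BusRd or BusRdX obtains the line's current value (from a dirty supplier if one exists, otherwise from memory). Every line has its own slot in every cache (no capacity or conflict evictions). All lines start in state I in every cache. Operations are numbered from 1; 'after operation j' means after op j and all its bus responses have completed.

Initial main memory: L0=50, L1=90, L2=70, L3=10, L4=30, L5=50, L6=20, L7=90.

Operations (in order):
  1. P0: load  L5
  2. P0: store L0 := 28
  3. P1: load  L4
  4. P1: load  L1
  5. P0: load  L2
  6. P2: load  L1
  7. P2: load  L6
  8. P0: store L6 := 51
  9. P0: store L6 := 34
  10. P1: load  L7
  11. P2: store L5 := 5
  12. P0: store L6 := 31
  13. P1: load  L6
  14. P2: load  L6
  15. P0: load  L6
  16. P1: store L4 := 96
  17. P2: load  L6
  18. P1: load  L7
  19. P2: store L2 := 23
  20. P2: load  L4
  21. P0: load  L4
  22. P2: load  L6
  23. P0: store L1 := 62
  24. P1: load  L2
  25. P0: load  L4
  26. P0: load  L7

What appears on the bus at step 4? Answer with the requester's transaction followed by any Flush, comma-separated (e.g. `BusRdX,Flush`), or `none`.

  op1 P0: load  L5 → E/I/I on L5; bus BusRd; mem=50
  op2 P0: store L0 := 28 → M/I/I on L0; bus BusRdX; mem=50
  op3 P1: load  L4 → I/E/I on L4; bus BusRd; mem=30
  op4 P1: load  L1 → I/E/I on L1; bus BusRd; mem=90
  op5 P0: load  L2 → E/I/I on L2; bus BusRd; mem=70
  op6 P2: load  L1 → I/S/S on L1; bus BusRd; mem=90
  op7 P2: load  L6 → I/I/E on L6; bus BusRd; mem=20
  op8 P0: store L6 := 51 → M/I/I on L6; bus BusRdX; mem=20
  op9 P0: store L6 := 34 → M/I/I on L6; bus (none); mem=20
  op10 P1: load  L7 → I/E/I on L7; bus BusRd; mem=90
  op11 P2: store L5 := 5 → I/I/M on L5; bus BusRdX; mem=50
  op12 P0: store L6 := 31 → M/I/I on L6; bus (none); mem=20
  op13 P1: load  L6 → O/S/I on L6; bus BusRd; mem=20
  op14 P2: load  L6 → O/S/S on L6; bus BusRd; mem=20
  op15 P0: load  L6 → O/S/S on L6; bus (none); mem=20
  op16 P1: store L4 := 96 → I/M/I on L4; bus (none); mem=30
  op17 P2: load  L6 → O/S/S on L6; bus (none); mem=20
  op18 P1: load  L7 → I/E/I on L7; bus (none); mem=90
  op19 P2: store L2 := 23 → I/I/M on L2; bus BusRdX; mem=70
  op20 P2: load  L4 → I/O/S on L4; bus BusRd; mem=30
  op21 P0: load  L4 → S/O/S on L4; bus BusRd; mem=30
  op22 P2: load  L6 → O/S/S on L6; bus (none); mem=20
  op23 P0: store L1 := 62 → M/I/I on L1; bus BusRdX; mem=90
  op24 P1: load  L2 → I/S/O on L2; bus BusRd; mem=70
  op25 P0: load  L4 → S/O/S on L4; bus (none); mem=30
  op26 P0: load  L7 → S/S/I on L7; bus BusRd; mem=90

bus = BusRd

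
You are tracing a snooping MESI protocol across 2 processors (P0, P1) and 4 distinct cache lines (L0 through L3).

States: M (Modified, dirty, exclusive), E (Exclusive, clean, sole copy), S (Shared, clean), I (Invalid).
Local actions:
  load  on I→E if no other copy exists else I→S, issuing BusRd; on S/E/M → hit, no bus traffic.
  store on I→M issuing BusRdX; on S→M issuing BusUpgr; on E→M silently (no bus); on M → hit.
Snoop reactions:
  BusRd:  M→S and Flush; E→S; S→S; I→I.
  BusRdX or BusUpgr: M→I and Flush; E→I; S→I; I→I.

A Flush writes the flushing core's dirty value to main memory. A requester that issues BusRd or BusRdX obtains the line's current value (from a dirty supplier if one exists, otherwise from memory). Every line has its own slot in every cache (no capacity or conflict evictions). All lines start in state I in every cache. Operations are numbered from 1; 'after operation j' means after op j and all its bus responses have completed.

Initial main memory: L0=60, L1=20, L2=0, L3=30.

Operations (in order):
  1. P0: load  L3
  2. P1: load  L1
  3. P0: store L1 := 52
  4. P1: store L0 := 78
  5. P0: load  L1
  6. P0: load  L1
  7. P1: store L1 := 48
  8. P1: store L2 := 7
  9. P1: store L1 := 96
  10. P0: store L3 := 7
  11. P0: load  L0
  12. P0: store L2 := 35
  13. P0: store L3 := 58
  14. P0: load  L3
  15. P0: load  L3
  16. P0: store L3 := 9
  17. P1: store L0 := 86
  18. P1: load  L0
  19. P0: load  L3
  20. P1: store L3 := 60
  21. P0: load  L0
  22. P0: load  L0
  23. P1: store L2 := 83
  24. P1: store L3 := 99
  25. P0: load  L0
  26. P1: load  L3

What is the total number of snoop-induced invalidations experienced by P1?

  op1 P0: load  L3 → E/I on L3; bus BusRd; mem=30
  op2 P1: load  L1 → I/E on L1; bus BusRd; mem=20
  op3 P0: store L1 := 52 → M/I on L1; bus BusRdX; mem=20
  op4 P1: store L0 := 78 → I/M on L0; bus BusRdX; mem=60
  op5 P0: load  L1 → M/I on L1; bus (none); mem=20
  op6 P0: load  L1 → M/I on L1; bus (none); mem=20
  op7 P1: store L1 := 48 → I/M on L1; bus BusRdX Flush; mem=52
  op8 P1: store L2 := 7 → I/M on L2; bus BusRdX; mem=0
  op9 P1: store L1 := 96 → I/M on L1; bus (none); mem=52
  op10 P0: store L3 := 7 → M/I on L3; bus (none); mem=30
  op11 P0: load  L0 → S/S on L0; bus BusRd Flush; mem=78
  op12 P0: store L2 := 35 → M/I on L2; bus BusRdX Flush; mem=7
  op13 P0: store L3 := 58 → M/I on L3; bus (none); mem=30
  op14 P0: load  L3 → M/I on L3; bus (none); mem=30
  op15 P0: load  L3 → M/I on L3; bus (none); mem=30
  op16 P0: store L3 := 9 → M/I on L3; bus (none); mem=30
  op17 P1: store L0 := 86 → I/M on L0; bus BusUpgr; mem=78
  op18 P1: load  L0 → I/M on L0; bus (none); mem=78
  op19 P0: load  L3 → M/I on L3; bus (none); mem=30
  op20 P1: store L3 := 60 → I/M on L3; bus BusRdX Flush; mem=9
  op21 P0: load  L0 → S/S on L0; bus BusRd Flush; mem=86
  op22 P0: load  L0 → S/S on L0; bus (none); mem=86
  op23 P1: store L2 := 83 → I/M on L2; bus BusRdX Flush; mem=35
  op24 P1: store L3 := 99 → I/M on L3; bus (none); mem=9
  op25 P0: load  L0 → S/S on L0; bus (none); mem=86
  op26 P1: load  L3 → I/M on L3; bus (none); mem=9

invalidations = 2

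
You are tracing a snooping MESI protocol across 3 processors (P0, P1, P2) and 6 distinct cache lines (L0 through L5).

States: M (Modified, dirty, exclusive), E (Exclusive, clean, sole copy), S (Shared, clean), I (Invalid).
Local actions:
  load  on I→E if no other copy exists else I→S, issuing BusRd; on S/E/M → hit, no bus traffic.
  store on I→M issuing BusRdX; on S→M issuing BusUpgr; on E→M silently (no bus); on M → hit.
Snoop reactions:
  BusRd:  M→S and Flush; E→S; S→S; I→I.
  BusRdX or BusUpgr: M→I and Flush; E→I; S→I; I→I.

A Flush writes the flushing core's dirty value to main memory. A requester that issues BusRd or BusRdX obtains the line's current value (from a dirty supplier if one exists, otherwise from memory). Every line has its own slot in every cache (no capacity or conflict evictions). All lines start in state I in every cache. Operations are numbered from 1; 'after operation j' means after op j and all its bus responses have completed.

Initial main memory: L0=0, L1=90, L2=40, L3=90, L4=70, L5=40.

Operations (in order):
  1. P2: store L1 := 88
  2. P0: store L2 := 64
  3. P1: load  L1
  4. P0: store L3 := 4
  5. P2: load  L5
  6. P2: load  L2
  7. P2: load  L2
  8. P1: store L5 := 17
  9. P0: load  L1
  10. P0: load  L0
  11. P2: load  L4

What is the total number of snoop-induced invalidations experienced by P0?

invalidations = 0

[1] P2: store L1 := 88 | P0:I, P1:I, P2:M(88) | bus: BusRdX
[2] P0: store L2 := 64 | P0:M(64), P1:I, P2:I | bus: BusRdX
[3] P1: load  L1 | P0:I, P1:S(88), P2:S(88) | bus: BusRd,Flush
[4] P0: store L3 := 4 | P0:M(4), P1:I, P2:I | bus: BusRdX
[5] P2: load  L5 | P0:I, P1:I, P2:E(40) | bus: BusRd
[6] P2: load  L2 | P0:S(64), P1:I, P2:S(64) | bus: BusRd,Flush
[7] P2: load  L2 | P0:S(64), P1:I, P2:S(64) | bus: none
[8] P1: store L5 := 17 | P0:I, P1:M(17), P2:I | bus: BusRdX
[9] P0: load  L1 | P0:S(88), P1:S(88), P2:S(88) | bus: BusRd
[10] P0: load  L0 | P0:E(0), P1:I, P2:I | bus: BusRd
[11] P2: load  L4 | P0:I, P1:I, P2:E(70) | bus: BusRd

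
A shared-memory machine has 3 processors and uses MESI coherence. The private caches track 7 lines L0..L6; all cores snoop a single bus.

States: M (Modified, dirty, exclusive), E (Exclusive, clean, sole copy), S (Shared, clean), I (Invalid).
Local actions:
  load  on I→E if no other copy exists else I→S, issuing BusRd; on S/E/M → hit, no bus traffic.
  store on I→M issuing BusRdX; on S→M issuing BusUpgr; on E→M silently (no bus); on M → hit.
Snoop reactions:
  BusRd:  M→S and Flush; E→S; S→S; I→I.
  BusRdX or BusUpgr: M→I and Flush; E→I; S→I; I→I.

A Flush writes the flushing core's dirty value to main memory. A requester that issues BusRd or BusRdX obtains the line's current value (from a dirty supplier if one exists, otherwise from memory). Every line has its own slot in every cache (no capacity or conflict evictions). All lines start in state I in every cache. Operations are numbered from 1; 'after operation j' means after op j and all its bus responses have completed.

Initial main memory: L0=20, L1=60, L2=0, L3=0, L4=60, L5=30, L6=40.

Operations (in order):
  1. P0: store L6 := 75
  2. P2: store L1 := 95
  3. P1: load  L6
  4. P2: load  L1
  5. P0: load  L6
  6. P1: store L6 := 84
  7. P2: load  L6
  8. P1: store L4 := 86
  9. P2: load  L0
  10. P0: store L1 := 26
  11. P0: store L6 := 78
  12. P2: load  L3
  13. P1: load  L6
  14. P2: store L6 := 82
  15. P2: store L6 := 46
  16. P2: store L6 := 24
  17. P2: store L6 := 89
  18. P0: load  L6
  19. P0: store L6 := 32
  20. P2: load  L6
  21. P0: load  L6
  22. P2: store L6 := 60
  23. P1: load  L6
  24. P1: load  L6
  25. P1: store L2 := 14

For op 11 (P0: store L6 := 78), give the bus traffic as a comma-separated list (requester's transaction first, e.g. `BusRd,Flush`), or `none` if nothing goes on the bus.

bus = BusRdX

1. P0: store L6 := 75  bus=[BusRdX]  L6: P0=M P1=I P2=I  mem[L6]=40
2. P2: store L1 := 95  bus=[BusRdX]  L1: P0=I P1=I P2=M  mem[L1]=60
3. P1: load  L6  bus=[BusRd,Flush]  L6: P0=S P1=S P2=I  mem[L6]=75
4. P2: load  L1  bus=[-]  L1: P0=I P1=I P2=M  mem[L1]=60
5. P0: load  L6  bus=[-]  L6: P0=S P1=S P2=I  mem[L6]=75
6. P1: store L6 := 84  bus=[BusUpgr]  L6: P0=I P1=M P2=I  mem[L6]=75
7. P2: load  L6  bus=[BusRd,Flush]  L6: P0=I P1=S P2=S  mem[L6]=84
8. P1: store L4 := 86  bus=[BusRdX]  L4: P0=I P1=M P2=I  mem[L4]=60
9. P2: load  L0  bus=[BusRd]  L0: P0=I P1=I P2=E  mem[L0]=20
10. P0: store L1 := 26  bus=[BusRdX,Flush]  L1: P0=M P1=I P2=I  mem[L1]=95
11. P0: store L6 := 78  bus=[BusRdX]  L6: P0=M P1=I P2=I  mem[L6]=84
12. P2: load  L3  bus=[BusRd]  L3: P0=I P1=I P2=E  mem[L3]=0
13. P1: load  L6  bus=[BusRd,Flush]  L6: P0=S P1=S P2=I  mem[L6]=78
14. P2: store L6 := 82  bus=[BusRdX]  L6: P0=I P1=I P2=M  mem[L6]=78
15. P2: store L6 := 46  bus=[-]  L6: P0=I P1=I P2=M  mem[L6]=78
16. P2: store L6 := 24  bus=[-]  L6: P0=I P1=I P2=M  mem[L6]=78
17. P2: store L6 := 89  bus=[-]  L6: P0=I P1=I P2=M  mem[L6]=78
18. P0: load  L6  bus=[BusRd,Flush]  L6: P0=S P1=I P2=S  mem[L6]=89
19. P0: store L6 := 32  bus=[BusUpgr]  L6: P0=M P1=I P2=I  mem[L6]=89
20. P2: load  L6  bus=[BusRd,Flush]  L6: P0=S P1=I P2=S  mem[L6]=32
21. P0: load  L6  bus=[-]  L6: P0=S P1=I P2=S  mem[L6]=32
22. P2: store L6 := 60  bus=[BusUpgr]  L6: P0=I P1=I P2=M  mem[L6]=32
23. P1: load  L6  bus=[BusRd,Flush]  L6: P0=I P1=S P2=S  mem[L6]=60
24. P1: load  L6  bus=[-]  L6: P0=I P1=S P2=S  mem[L6]=60
25. P1: store L2 := 14  bus=[BusRdX]  L2: P0=I P1=M P2=I  mem[L2]=0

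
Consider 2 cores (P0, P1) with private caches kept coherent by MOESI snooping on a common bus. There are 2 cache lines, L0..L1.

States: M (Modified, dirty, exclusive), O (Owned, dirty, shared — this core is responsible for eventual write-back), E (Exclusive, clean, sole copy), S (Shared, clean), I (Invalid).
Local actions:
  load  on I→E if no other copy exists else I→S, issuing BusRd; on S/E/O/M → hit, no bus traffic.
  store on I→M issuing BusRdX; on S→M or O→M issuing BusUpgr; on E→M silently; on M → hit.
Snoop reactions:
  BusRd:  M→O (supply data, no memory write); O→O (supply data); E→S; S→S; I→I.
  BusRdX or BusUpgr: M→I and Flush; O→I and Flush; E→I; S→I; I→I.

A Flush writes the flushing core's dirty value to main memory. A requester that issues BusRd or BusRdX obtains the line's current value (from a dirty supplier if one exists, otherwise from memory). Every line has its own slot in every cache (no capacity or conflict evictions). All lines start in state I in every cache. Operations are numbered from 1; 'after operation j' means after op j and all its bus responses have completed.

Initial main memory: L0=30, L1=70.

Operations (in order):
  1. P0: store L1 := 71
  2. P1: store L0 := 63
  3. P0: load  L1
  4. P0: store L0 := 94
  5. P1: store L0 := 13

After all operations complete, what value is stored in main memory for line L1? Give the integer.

memory[L1] = 70

1. P0: store L1 := 71  bus=[BusRdX]  L1: P0=M P1=I  mem[L1]=70
2. P1: store L0 := 63  bus=[BusRdX]  L0: P0=I P1=M  mem[L0]=30
3. P0: load  L1  bus=[-]  L1: P0=M P1=I  mem[L1]=70
4. P0: store L0 := 94  bus=[BusRdX,Flush]  L0: P0=M P1=I  mem[L0]=63
5. P1: store L0 := 13  bus=[BusRdX,Flush]  L0: P0=I P1=M  mem[L0]=94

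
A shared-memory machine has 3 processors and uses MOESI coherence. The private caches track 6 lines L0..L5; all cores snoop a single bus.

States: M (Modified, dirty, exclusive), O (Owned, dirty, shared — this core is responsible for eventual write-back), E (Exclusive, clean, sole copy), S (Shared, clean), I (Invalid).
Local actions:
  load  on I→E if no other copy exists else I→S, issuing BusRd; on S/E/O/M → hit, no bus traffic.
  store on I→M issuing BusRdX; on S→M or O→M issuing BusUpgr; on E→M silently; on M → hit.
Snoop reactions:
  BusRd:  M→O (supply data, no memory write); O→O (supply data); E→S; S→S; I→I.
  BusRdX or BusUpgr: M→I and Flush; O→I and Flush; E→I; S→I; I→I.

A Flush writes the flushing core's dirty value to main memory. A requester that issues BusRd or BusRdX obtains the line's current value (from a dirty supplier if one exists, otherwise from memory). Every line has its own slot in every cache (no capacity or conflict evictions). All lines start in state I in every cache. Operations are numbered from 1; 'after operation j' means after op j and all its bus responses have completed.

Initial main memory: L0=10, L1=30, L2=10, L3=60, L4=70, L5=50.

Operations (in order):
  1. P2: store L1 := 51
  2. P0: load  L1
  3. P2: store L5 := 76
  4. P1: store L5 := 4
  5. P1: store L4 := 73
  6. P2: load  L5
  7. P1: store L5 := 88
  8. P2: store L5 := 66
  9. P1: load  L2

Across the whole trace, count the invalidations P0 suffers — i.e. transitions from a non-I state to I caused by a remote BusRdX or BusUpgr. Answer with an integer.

[1] P2: store L1 := 51 | P0:I, P1:I, P2:M(51) | bus: BusRdX
[2] P0: load  L1 | P0:S(51), P1:I, P2:O(51) | bus: BusRd
[3] P2: store L5 := 76 | P0:I, P1:I, P2:M(76) | bus: BusRdX
[4] P1: store L5 := 4 | P0:I, P1:M(4), P2:I | bus: BusRdX,Flush
[5] P1: store L4 := 73 | P0:I, P1:M(73), P2:I | bus: BusRdX
[6] P2: load  L5 | P0:I, P1:O(4), P2:S(4) | bus: BusRd
[7] P1: store L5 := 88 | P0:I, P1:M(88), P2:I | bus: BusUpgr
[8] P2: store L5 := 66 | P0:I, P1:I, P2:M(66) | bus: BusRdX,Flush
[9] P1: load  L2 | P0:I, P1:E(10), P2:I | bus: BusRd

invalidations = 0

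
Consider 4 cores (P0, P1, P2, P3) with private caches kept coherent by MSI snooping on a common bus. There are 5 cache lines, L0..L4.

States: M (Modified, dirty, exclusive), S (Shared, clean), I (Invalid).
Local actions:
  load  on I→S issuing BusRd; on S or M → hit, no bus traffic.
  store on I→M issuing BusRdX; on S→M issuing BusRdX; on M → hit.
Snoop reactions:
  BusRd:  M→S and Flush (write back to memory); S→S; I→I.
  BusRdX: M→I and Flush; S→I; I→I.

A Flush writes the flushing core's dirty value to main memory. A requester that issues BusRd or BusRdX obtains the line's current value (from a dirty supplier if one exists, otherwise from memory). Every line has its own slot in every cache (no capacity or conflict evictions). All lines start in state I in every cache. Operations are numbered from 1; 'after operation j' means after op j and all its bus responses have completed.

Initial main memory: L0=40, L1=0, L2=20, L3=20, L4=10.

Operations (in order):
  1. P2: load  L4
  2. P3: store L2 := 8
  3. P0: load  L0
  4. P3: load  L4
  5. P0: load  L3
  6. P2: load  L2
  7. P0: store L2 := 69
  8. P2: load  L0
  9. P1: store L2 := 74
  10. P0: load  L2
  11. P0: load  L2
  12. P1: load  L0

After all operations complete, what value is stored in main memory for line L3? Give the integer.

memory[L3] = 20

step 1: P2: load  L4  ⟶  IISI  (L4)  txn=BusRd  M[L4]=10
step 2: P3: store L2 := 8  ⟶  IIIM  (L2)  txn=BusRdX  M[L2]=20
step 3: P0: load  L0  ⟶  SIII  (L0)  txn=BusRd  M[L0]=40
step 4: P3: load  L4  ⟶  IISS  (L4)  txn=BusRd  M[L4]=10
step 5: P0: load  L3  ⟶  SIII  (L3)  txn=BusRd  M[L3]=20
step 6: P2: load  L2  ⟶  IISS  (L2)  txn=BusRd+Flush  M[L2]=8
step 7: P0: store L2 := 69  ⟶  MIII  (L2)  txn=BusRdX  M[L2]=8
step 8: P2: load  L0  ⟶  SISI  (L0)  txn=BusRd  M[L0]=40
step 9: P1: store L2 := 74  ⟶  IMII  (L2)  txn=BusRdX+Flush  M[L2]=69
step 10: P0: load  L2  ⟶  SSII  (L2)  txn=BusRd+Flush  M[L2]=74
step 11: P0: load  L2  ⟶  SSII  (L2)  txn=∅  M[L2]=74
step 12: P1: load  L0  ⟶  SSSI  (L0)  txn=BusRd  M[L0]=40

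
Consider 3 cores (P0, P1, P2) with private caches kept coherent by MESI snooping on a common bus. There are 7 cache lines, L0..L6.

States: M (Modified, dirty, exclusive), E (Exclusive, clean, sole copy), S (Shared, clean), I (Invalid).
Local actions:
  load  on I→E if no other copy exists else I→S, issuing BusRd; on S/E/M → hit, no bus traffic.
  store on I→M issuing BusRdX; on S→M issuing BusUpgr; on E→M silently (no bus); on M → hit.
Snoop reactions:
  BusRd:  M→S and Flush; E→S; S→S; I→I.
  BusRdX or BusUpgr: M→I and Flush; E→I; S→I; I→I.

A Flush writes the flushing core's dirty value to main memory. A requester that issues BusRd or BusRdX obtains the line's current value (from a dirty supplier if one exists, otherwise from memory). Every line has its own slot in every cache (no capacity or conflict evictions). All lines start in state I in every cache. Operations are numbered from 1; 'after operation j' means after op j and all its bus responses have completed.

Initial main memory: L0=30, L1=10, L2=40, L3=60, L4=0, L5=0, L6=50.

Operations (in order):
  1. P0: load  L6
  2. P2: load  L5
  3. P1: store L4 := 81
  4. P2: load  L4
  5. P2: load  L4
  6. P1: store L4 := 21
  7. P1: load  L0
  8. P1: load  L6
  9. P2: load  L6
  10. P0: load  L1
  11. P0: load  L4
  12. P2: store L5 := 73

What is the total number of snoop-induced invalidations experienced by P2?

step 1: P0: load  L6  ⟶  EII  (L6)  txn=BusRd  M[L6]=50
step 2: P2: load  L5  ⟶  IIE  (L5)  txn=BusRd  M[L5]=0
step 3: P1: store L4 := 81  ⟶  IMI  (L4)  txn=BusRdX  M[L4]=0
step 4: P2: load  L4  ⟶  ISS  (L4)  txn=BusRd+Flush  M[L4]=81
step 5: P2: load  L4  ⟶  ISS  (L4)  txn=∅  M[L4]=81
step 6: P1: store L4 := 21  ⟶  IMI  (L4)  txn=BusUpgr  M[L4]=81
step 7: P1: load  L0  ⟶  IEI  (L0)  txn=BusRd  M[L0]=30
step 8: P1: load  L6  ⟶  SSI  (L6)  txn=BusRd  M[L6]=50
step 9: P2: load  L6  ⟶  SSS  (L6)  txn=BusRd  M[L6]=50
step 10: P0: load  L1  ⟶  EII  (L1)  txn=BusRd  M[L1]=10
step 11: P0: load  L4  ⟶  SSI  (L4)  txn=BusRd+Flush  M[L4]=21
step 12: P2: store L5 := 73  ⟶  IIM  (L5)  txn=∅  M[L5]=0

invalidations = 1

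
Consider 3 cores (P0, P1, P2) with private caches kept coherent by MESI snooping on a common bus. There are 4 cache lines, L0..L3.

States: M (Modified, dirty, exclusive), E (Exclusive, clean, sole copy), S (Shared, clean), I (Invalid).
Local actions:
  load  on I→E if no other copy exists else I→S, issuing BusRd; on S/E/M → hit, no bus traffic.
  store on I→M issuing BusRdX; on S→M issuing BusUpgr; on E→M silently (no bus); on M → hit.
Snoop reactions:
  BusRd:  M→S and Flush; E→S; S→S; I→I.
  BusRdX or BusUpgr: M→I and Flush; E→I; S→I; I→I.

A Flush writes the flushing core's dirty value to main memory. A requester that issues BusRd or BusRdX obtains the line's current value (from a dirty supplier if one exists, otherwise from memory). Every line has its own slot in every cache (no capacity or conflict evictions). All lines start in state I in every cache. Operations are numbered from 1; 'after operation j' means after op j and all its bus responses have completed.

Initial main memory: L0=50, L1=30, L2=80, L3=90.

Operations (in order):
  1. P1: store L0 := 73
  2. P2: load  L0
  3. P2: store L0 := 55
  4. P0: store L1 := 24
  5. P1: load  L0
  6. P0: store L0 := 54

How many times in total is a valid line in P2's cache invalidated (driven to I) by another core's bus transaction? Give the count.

invalidations = 1

[1] P1: store L0 := 73 | P0:I, P1:M(73), P2:I | bus: BusRdX
[2] P2: load  L0 | P0:I, P1:S(73), P2:S(73) | bus: BusRd,Flush
[3] P2: store L0 := 55 | P0:I, P1:I, P2:M(55) | bus: BusUpgr
[4] P0: store L1 := 24 | P0:M(24), P1:I, P2:I | bus: BusRdX
[5] P1: load  L0 | P0:I, P1:S(55), P2:S(55) | bus: BusRd,Flush
[6] P0: store L0 := 54 | P0:M(54), P1:I, P2:I | bus: BusRdX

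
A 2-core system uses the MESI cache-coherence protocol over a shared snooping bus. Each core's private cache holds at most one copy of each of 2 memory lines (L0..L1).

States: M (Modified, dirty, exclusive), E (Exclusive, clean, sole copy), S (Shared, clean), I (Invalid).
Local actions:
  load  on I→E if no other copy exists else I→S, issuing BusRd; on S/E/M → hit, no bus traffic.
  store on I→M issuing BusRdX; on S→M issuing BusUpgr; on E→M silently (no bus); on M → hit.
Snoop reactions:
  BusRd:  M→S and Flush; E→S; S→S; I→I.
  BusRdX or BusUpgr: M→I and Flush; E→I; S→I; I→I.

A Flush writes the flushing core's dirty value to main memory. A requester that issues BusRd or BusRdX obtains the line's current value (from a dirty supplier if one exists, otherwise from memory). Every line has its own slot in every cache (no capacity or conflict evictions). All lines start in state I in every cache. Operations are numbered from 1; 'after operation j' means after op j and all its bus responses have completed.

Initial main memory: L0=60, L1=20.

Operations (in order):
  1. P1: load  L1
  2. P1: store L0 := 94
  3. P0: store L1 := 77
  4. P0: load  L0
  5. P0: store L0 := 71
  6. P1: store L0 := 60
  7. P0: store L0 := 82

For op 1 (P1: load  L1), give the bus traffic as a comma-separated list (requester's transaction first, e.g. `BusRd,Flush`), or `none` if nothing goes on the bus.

bus = BusRd

1. P1: load  L1  bus=[BusRd]  L1: P0=I P1=E  mem[L1]=20
2. P1: store L0 := 94  bus=[BusRdX]  L0: P0=I P1=M  mem[L0]=60
3. P0: store L1 := 77  bus=[BusRdX]  L1: P0=M P1=I  mem[L1]=20
4. P0: load  L0  bus=[BusRd,Flush]  L0: P0=S P1=S  mem[L0]=94
5. P0: store L0 := 71  bus=[BusUpgr]  L0: P0=M P1=I  mem[L0]=94
6. P1: store L0 := 60  bus=[BusRdX,Flush]  L0: P0=I P1=M  mem[L0]=71
7. P0: store L0 := 82  bus=[BusRdX,Flush]  L0: P0=M P1=I  mem[L0]=60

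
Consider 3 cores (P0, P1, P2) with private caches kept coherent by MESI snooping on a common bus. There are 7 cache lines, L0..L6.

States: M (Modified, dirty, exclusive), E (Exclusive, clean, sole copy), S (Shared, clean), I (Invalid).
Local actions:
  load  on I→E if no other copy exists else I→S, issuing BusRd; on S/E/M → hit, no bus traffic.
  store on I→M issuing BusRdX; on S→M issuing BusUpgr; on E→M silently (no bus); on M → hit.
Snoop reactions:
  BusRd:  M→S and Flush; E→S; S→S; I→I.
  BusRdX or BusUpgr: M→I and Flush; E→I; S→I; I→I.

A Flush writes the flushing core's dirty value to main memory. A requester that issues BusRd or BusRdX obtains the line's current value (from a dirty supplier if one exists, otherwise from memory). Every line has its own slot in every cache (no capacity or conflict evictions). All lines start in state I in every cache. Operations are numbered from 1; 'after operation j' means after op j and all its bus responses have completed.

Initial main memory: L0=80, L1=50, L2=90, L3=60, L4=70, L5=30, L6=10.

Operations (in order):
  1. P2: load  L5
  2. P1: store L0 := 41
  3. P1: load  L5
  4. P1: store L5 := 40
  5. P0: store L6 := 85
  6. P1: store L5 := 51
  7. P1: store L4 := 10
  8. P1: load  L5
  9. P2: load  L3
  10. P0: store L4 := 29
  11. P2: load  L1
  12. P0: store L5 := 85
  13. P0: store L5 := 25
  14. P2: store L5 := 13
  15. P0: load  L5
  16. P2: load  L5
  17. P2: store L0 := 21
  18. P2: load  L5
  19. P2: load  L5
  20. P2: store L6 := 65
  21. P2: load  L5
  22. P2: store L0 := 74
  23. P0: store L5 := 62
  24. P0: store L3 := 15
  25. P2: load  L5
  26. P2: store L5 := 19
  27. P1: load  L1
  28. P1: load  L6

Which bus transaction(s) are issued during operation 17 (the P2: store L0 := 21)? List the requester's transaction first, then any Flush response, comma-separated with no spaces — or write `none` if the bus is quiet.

bus = BusRdX,Flush

step 1: P2: load  L5  ⟶  IIE  (L5)  txn=BusRd  M[L5]=30
step 2: P1: store L0 := 41  ⟶  IMI  (L0)  txn=BusRdX  M[L0]=80
step 3: P1: load  L5  ⟶  ISS  (L5)  txn=BusRd  M[L5]=30
step 4: P1: store L5 := 40  ⟶  IMI  (L5)  txn=BusUpgr  M[L5]=30
step 5: P0: store L6 := 85  ⟶  MII  (L6)  txn=BusRdX  M[L6]=10
step 6: P1: store L5 := 51  ⟶  IMI  (L5)  txn=∅  M[L5]=30
step 7: P1: store L4 := 10  ⟶  IMI  (L4)  txn=BusRdX  M[L4]=70
step 8: P1: load  L5  ⟶  IMI  (L5)  txn=∅  M[L5]=30
step 9: P2: load  L3  ⟶  IIE  (L3)  txn=BusRd  M[L3]=60
step 10: P0: store L4 := 29  ⟶  MII  (L4)  txn=BusRdX+Flush  M[L4]=10
step 11: P2: load  L1  ⟶  IIE  (L1)  txn=BusRd  M[L1]=50
step 12: P0: store L5 := 85  ⟶  MII  (L5)  txn=BusRdX+Flush  M[L5]=51
step 13: P0: store L5 := 25  ⟶  MII  (L5)  txn=∅  M[L5]=51
step 14: P2: store L5 := 13  ⟶  IIM  (L5)  txn=BusRdX+Flush  M[L5]=25
step 15: P0: load  L5  ⟶  SIS  (L5)  txn=BusRd+Flush  M[L5]=13
step 16: P2: load  L5  ⟶  SIS  (L5)  txn=∅  M[L5]=13
step 17: P2: store L0 := 21  ⟶  IIM  (L0)  txn=BusRdX+Flush  M[L0]=41
step 18: P2: load  L5  ⟶  SIS  (L5)  txn=∅  M[L5]=13
step 19: P2: load  L5  ⟶  SIS  (L5)  txn=∅  M[L5]=13
step 20: P2: store L6 := 65  ⟶  IIM  (L6)  txn=BusRdX+Flush  M[L6]=85
step 21: P2: load  L5  ⟶  SIS  (L5)  txn=∅  M[L5]=13
step 22: P2: store L0 := 74  ⟶  IIM  (L0)  txn=∅  M[L0]=41
step 23: P0: store L5 := 62  ⟶  MII  (L5)  txn=BusUpgr  M[L5]=13
step 24: P0: store L3 := 15  ⟶  MII  (L3)  txn=BusRdX  M[L3]=60
step 25: P2: load  L5  ⟶  SIS  (L5)  txn=BusRd+Flush  M[L5]=62
step 26: P2: store L5 := 19  ⟶  IIM  (L5)  txn=BusUpgr  M[L5]=62
step 27: P1: load  L1  ⟶  ISS  (L1)  txn=BusRd  M[L1]=50
step 28: P1: load  L6  ⟶  ISS  (L6)  txn=BusRd+Flush  M[L6]=65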